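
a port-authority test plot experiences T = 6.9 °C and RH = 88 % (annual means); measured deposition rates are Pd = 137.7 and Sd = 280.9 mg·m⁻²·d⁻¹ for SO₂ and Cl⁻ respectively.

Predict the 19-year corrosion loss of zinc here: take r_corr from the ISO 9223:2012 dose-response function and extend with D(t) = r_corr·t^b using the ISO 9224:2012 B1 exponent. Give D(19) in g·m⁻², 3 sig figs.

D(19) = 572 g·m⁻²

zinc: f(T) = +0.038·(T−10) [T≤10 °C] = -0.1178
  SO₂ term: 0.0129·137.7^0.44·exp(0.046·88-0.1178) = 5.736
  Sd branch = 0.0175·Sd^0.57·e^(0.008·RH+0.085·T) = 1.582 μm/a
  sum: 5.736 + 1.582 → r_corr = 7.318 μm/a
Power-law: D(19) = r_corr · 19^0.813
  D(19) = 7.318 × 19^0.813 = 7.318 × 10.96 = 80.17 μm
  Mass loss = 80.17 μm × 7.14 g/cm³ = 572.4 g·m⁻²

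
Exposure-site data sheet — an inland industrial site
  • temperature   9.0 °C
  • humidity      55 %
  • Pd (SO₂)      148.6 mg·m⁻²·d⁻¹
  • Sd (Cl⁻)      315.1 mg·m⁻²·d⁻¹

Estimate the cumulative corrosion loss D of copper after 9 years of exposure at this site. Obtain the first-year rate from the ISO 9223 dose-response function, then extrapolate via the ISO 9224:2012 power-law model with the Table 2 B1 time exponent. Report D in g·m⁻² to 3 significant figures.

D(9) = 38.2 g·m⁻²

copper: T≤10 °C ⇒ hinge +0.126·(9.0−10) = -0.1260
  SO₂ term: 0.0053·148.6^0.26·exp(0.059·55-0.1260) = 0.4401
  Sd branch = 0.01025·Sd^0.27·e^(0.036·RH+0.049·T) = 0.5454 μm/a
  sum: 0.4401 + 0.5454 → r_corr = 0.9855 μm/a
Long-term exponent b (ISO 9224 Table 2, B1) = 0.667
  D(9) = 0.9855 × 9^0.667 = 0.9855 × 4.33 = 4.267 μm
  Mass loss = 4.267 μm × 8.96 g/cm³ = 38.23 g·m⁻²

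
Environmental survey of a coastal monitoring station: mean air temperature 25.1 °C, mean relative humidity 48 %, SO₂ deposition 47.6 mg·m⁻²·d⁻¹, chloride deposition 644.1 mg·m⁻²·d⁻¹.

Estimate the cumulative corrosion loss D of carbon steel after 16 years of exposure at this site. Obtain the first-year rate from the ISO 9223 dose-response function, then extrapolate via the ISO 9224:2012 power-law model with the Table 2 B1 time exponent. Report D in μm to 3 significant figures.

D(16) = 384 μm

carbon steel: f(T) = -0.054·(T−10) [T>10 °C] = -0.8154
  sulphur-dioxide contribution → 15.25 μm/a
  chloride contribution → 74.84 μm/a
  ⇒ r_corr(carbon steel) = 90.08 μm/a
Long-term exponent b (ISO 9224 Table 2, B1) = 0.523
  D(16) = 90.08 × 16^0.523 = 90.08 × 4.263 = 384 μm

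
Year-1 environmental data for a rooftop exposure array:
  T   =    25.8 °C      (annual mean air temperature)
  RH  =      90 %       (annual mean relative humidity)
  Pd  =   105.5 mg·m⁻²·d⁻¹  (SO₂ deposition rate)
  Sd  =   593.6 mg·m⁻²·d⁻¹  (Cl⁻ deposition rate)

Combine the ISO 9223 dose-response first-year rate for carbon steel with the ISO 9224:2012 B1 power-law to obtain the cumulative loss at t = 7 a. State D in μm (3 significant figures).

carbon steel: f(T) = -0.054·(T−10) [T>10 °C] = -0.8532
  Pd branch = 1.77·Pd^0.52·e^(0.02·RH+f) = 51.43 μm/a
  Sd branch = 0.102·Sd^0.62·e^(0.033·RH+0.04·T) = 292.6 μm/a
  r_corr = 51.43 + 292.6 = 344 μm/a
ISO 9224: D(t) = r_corr · t^b with b = 0.523 (carbon steel, B1)
  D(7) = 344 × 7^0.523 = 344 × 2.767 = 951.8 μm

D(7) = 952 μm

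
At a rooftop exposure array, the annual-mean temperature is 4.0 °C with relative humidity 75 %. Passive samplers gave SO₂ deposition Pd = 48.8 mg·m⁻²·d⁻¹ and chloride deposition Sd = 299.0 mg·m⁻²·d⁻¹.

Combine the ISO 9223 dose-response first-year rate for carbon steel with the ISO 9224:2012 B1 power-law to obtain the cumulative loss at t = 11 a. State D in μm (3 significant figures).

D(11) = 256 μm

carbon steel: f(T) = +0.150·(T−10) [T≤10 °C] = -0.9000
  SO₂ term: 1.77·48.8^0.52·exp(0.02·75-0.9000) = 24.35
  Cl⁻ term: 0.102·299.0^0.62·exp(0.033·75+0.04·4.0) = 48.74
  r_corr = 24.35 + 48.74 = 73.09 μm/a
ISO 9224: D(t) = r_corr · t^b with b = 0.523 (carbon steel, B1)
  D(11) = 73.09 × 11^0.523 = 73.09 × 3.505 = 256.2 μm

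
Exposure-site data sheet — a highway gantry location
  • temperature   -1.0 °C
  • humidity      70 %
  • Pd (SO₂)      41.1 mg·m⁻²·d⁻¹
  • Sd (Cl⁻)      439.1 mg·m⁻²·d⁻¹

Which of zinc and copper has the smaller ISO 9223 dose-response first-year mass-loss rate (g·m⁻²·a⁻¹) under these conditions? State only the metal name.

copper

zinc: f(T) = +0.038·(T−10) [T≤10 °C] = -0.4180
  Pd branch = 0.0129·Pd^0.44·e^(0.046·RH+f) = 1.09 μm/a
  Sd branch = 0.0175·Sd^0.57·e^(0.008·RH+0.085·T) = 0.9028 μm/a
  sum: 1.09 + 0.9028 → r_corr = 1.993 μm/a
  mass loss = 1.993 μm/a × 7.14 g/cm³ = 14.23 g·m⁻²·a⁻¹
copper: T≤10 °C ⇒ hinge +0.126·(-1.0−10) = -1.3860
  Pd branch = 0.0053·Pd^0.26·e^(0.059·RH+f) = 0.2166 μm/a
  Cl⁻ term: 0.01025·439.1^0.27·exp(0.036·70+0.049·-1.0) = 0.6271
  r_corr = 0.2166 + 0.6271 = 0.8437 μm/a
  mass loss = 0.8437 μm/a × 8.96 g/cm³ = 7.559 g·m⁻²·a⁻¹
Ordering by g·m⁻²·a⁻¹: zinc (14.2) > copper (7.56)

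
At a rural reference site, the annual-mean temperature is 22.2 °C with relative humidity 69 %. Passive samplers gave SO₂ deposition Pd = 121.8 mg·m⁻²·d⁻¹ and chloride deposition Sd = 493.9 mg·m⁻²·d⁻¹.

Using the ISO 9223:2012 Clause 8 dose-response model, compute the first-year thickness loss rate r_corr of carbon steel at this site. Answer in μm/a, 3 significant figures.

r_corr = 157 μm/a

carbon steel: temperature factor f = -0.054·(12.2) = -0.6588
  sulphur-dioxide contribution → 44.23 μm/a
  chloride contribution → 113 μm/a
  ⇒ r_corr(carbon steel) = 157.3 μm/a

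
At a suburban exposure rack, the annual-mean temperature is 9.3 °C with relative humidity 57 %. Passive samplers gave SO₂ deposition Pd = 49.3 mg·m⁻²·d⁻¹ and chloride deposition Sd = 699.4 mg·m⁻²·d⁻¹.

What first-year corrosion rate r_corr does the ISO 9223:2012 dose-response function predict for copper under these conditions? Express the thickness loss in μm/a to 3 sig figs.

r_corr = 1.12 μm/a

copper: f(T) = +0.126·(T−10) [T≤10 °C] = -0.0882
  Pd branch = 0.0053·Pd^0.26·e^(0.059·RH+f) = 0.3861 μm/a
  Sd branch = 0.01025·Sd^0.27·e^(0.036·RH+0.049·T) = 0.7377 μm/a
  sum: 0.3861 + 0.7377 → r_corr = 1.124 μm/a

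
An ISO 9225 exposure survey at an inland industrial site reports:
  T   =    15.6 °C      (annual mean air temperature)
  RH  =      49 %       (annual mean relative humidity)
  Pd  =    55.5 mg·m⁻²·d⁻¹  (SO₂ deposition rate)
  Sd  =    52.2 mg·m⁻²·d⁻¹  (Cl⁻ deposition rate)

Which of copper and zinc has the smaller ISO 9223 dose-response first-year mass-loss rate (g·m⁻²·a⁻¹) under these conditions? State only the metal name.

copper: T>10 °C ⇒ hinge -0.080·(15.6−10) = -0.4480
  SO₂ term: 0.0053·55.5^0.26·exp(0.059·49-0.4480) = 0.1733
  Cl⁻ term: 0.01025·52.2^0.27·exp(0.036·49+0.049·15.6) = 0.3737
  sum: 0.1733 + 0.3737 → r_corr = 0.547 μm/a
  mass loss = 0.547 μm/a × 8.96 g/cm³ = 4.901 g·m⁻²·a⁻¹
zinc: T>10 °C ⇒ hinge -0.071·(15.6−10) = -0.3976
  SO₂ term: 0.0129·55.5^0.44·exp(0.046·49-0.3976) = 0.4834
  Cl⁻ term: 0.0175·52.2^0.57·exp(0.008·49+0.085·15.6) = 0.9295
  r_corr = 0.4834 + 0.9295 = 1.413 μm/a
  mass loss = 1.413 μm/a × 7.14 g/cm³ = 10.09 g·m⁻²·a⁻¹
Ordering by g·m⁻²·a⁻¹: zinc (10.1) > copper (4.9)

copper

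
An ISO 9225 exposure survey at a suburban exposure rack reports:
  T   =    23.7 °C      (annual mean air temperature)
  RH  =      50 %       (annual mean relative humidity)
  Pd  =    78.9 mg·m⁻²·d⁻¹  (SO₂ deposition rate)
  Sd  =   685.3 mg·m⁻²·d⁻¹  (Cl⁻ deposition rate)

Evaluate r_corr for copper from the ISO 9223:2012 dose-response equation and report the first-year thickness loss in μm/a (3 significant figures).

r_corr = 1.26 μm/a

copper: f(T) = -0.080·(T−10) [T>10 °C] = -1.0960
  Pd branch = 0.0053·Pd^0.26·e^(0.059·RH+f) = 0.1054 μm/a
  Cl⁻ term: 0.01025·685.3^0.27·exp(0.036·50+0.049·23.7) = 1.155
  r_corr = 0.1054 + 1.155 = 1.26 μm/a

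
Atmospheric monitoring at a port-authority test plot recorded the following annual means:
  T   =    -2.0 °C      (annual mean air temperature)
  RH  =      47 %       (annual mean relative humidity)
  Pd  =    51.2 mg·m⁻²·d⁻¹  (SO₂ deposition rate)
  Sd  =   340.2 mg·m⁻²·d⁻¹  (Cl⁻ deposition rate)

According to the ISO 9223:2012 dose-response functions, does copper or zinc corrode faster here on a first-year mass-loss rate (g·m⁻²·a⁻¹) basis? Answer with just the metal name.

copper: T≤10 °C ⇒ hinge +0.126·(-2.0−10) = -1.5120
  SO₂ term: 0.0053·51.2^0.26·exp(0.059·47-1.5120) = 0.05204
  Sd branch = 0.01025·Sd^0.27·e^(0.036·RH+0.049·T) = 0.2435 μm/a
  sum: 0.05204 + 0.2435 → r_corr = 0.2956 μm/a
  mass loss = 0.2956 μm/a × 8.96 g/cm³ = 2.648 g·m⁻²·a⁻¹
zinc: temperature factor f = +0.038·(-12.0) = -0.4560
  Pd branch = 0.0129·Pd^0.44·e^(0.046·RH+f) = 0.4014 μm/a
  Sd branch = 0.0175·Sd^0.57·e^(0.008·RH+0.085·T) = 0.5965 μm/a
  sum: 0.4014 + 0.5965 → r_corr = 0.9979 μm/a
  mass loss = 0.9979 μm/a × 7.14 g/cm³ = 7.125 g·m⁻²·a⁻¹
Ordering by g·m⁻²·a⁻¹: zinc (7.12) > copper (2.65)

zinc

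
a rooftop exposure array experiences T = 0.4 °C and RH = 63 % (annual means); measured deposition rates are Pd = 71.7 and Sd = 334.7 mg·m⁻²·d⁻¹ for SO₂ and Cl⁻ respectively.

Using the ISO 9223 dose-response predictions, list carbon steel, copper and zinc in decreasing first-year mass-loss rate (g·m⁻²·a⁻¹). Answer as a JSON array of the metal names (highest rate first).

carbon steel: temperature factor f = +0.150·(-9.6) = -1.4400
  sulphur-dioxide contribution → 13.64 μm/a
  chloride contribution → 30.46 μm/a
  total first-year rate 44.1 μm/a
  mass loss = 44.1 μm/a × 7.85 g/cm³ = 346.2 g·m⁻²·a⁻¹
copper: f(T) = +0.126·(T−10) [T≤10 °C] = -1.2096
  sulphur-dioxide contribution → 0.1975 μm/a
  chloride contribution → 0.4851 μm/a
  ⇒ r_corr(copper) = 0.6827 μm/a
  mass loss = 0.6827 μm/a × 8.96 g/cm³ = 6.117 g·m⁻²·a⁻¹
zinc: T≤10 °C ⇒ hinge +0.038·(0.4−10) = -0.3648
  sulphur-dioxide contribution → 1.065 μm/a
  chloride contribution → 0.8236 μm/a
  ⇒ r_corr(zinc) = 1.888 μm/a
  mass loss = 1.888 μm/a × 7.14 g/cm³ = 13.48 g·m⁻²·a⁻¹
Ordering by g·m⁻²·a⁻¹: carbon steel (346) > zinc (13.5) > copper (6.12)

["carbon steel", "zinc", "copper"]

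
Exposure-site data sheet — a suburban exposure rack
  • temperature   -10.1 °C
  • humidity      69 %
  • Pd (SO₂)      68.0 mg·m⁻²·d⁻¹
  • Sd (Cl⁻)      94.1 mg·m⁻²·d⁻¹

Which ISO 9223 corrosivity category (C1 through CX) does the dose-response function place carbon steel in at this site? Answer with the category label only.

C2

carbon steel: temperature factor f = +0.150·(-20.1) = -3.0150
  sulphur-dioxide contribution → 3.096 μm/a
  chloride contribution → 11.11 μm/a
  ⇒ r_corr(carbon steel) = 14.2 μm/a
14.2 μm/a falls in (1.3, 25] for carbon steel → category C2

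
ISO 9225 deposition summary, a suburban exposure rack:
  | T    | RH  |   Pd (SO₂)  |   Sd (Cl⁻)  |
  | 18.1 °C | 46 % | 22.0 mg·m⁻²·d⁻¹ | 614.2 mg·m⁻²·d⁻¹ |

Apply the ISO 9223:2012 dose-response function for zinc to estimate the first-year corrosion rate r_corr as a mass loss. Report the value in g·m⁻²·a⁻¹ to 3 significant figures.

r_corr = 34.3 g·m⁻²·a⁻¹

zinc: f(T) = -0.071·(T−10) [T>10 °C] = -0.5751
  sulphur-dioxide contribution → 0.2347 μm/a
  chloride contribution → 4.575 μm/a
  ⇒ r_corr(zinc) = 4.809 μm/a
Convert to mass loss: 4.809 μm/a × 7.14 g/cm³ = 34.34 g·m⁻²·a⁻¹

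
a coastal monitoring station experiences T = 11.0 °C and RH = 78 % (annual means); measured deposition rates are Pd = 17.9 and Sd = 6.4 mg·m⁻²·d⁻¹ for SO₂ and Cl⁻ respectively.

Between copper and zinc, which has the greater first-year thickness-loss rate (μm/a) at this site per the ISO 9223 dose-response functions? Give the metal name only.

copper: T>10 °C ⇒ hinge -0.080·(11.0−10) = -0.0800
  sulphur-dioxide contribution → 1.033 μm/a
  chloride contribution → 0.4808 μm/a
  ⇒ r_corr(copper) = 1.513 μm/a
zinc: T>10 °C ⇒ hinge -0.071·(11.0−10) = -0.0710
  sulphur-dioxide contribution → 1.546 μm/a
  chloride contribution → 0.2397 μm/a
  ⇒ r_corr(zinc) = 1.786 μm/a
Ordering by μm/a: zinc (1.79) > copper (1.51)

zinc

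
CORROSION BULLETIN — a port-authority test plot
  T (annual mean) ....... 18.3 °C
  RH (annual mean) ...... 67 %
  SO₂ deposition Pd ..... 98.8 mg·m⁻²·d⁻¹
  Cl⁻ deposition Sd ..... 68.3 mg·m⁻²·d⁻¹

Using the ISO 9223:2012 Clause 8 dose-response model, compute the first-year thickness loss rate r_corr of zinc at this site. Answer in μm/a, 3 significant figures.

r_corr = 2.75 μm/a

zinc: f(T) = -0.071·(T−10) [T>10 °C] = -0.5893
  sulphur-dioxide contribution → 1.177 μm/a
  chloride contribution → 1.574 μm/a
  total first-year rate 2.751 μm/a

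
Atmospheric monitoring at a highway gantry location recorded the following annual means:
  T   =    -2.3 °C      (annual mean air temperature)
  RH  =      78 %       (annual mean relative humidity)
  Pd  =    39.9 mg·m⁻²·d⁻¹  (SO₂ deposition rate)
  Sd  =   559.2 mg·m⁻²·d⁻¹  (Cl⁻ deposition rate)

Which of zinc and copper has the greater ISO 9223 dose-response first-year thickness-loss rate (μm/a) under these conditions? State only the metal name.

zinc

zinc: temperature factor f = +0.038·(-12.3) = -0.4674
  sulphur-dioxide contribution → 1.48 μm/a
  chloride contribution → 0.9891 μm/a
  ⇒ r_corr(zinc) = 2.469 μm/a
copper: temperature factor f = +0.126·(-12.3) = -1.5498
  sulphur-dioxide contribution → 0.2925 μm/a
  chloride contribution → 0.8378 μm/a
  total first-year rate 1.13 μm/a
Ordering by μm/a: zinc (2.47) > copper (1.13)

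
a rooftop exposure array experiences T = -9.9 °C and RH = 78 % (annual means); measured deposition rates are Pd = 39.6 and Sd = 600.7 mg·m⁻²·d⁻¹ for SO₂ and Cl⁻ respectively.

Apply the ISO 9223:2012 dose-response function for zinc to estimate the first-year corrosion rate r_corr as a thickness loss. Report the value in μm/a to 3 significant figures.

r_corr = 1.65 μm/a

zinc: T≤10 °C ⇒ hinge +0.038·(-9.9−10) = -0.7562
  sulphur-dioxide contribution → 1.105 μm/a
  chloride contribution → 0.54 μm/a
  ⇒ r_corr(zinc) = 1.645 μm/a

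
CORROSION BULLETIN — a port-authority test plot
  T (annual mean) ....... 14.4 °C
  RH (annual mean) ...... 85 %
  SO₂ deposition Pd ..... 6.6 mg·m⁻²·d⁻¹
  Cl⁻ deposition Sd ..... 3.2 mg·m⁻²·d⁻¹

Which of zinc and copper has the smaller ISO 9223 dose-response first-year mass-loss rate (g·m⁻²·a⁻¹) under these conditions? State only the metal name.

zinc

zinc: temperature factor f = -0.071·(4.4) = -0.3124
  SO₂ term: 0.0129·6.6^0.44·exp(0.046·85-0.3124) = 1.08
  Cl⁻ term: 0.0175·3.2^0.57·exp(0.008·85+0.085·14.4) = 0.228
  sum: 1.08 + 0.228 → r_corr = 1.308 μm/a
  mass loss = 1.308 μm/a × 7.14 g/cm³ = 9.342 g·m⁻²·a⁻¹
copper: temperature factor f = -0.080·(4.4) = -0.3520
  SO₂ term: 0.0053·6.6^0.26·exp(0.059·85-0.3520) = 0.9172
  Cl⁻ term: 0.01025·3.2^0.27·exp(0.036·85+0.049·14.4) = 0.606
  r_corr = 0.9172 + 0.606 = 1.523 μm/a
  mass loss = 1.523 μm/a × 8.96 g/cm³ = 13.65 g·m⁻²·a⁻¹
Ordering by g·m⁻²·a⁻¹: copper (13.6) > zinc (9.34)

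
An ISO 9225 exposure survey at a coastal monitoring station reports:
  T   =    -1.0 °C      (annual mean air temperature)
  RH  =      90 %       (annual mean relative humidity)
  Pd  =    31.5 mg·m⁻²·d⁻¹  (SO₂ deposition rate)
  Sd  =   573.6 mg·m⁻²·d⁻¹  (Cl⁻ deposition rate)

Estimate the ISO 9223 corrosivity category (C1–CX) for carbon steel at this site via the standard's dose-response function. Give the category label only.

carbon steel: f(T) = +0.150·(T−10) [T≤10 °C] = -1.6500
  sulphur-dioxide contribution → 12.37 μm/a
  chloride contribution → 98.04 μm/a
  total first-year rate 110.4 μm/a
ISO 9223 Table 2 (carbon steel): 80 < 110 ≤ 200 μm/a ⇒ C5

C5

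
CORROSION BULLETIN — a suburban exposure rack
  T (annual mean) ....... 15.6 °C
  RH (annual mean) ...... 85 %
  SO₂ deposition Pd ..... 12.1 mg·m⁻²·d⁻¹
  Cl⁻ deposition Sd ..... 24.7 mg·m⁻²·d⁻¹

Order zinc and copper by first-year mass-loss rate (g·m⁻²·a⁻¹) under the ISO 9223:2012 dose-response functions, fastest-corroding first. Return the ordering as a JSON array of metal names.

zinc: f(T) = -0.071·(T−10) [T>10 °C] = -0.3976
  SO₂ term: 0.0129·12.1^0.44·exp(0.046·85-0.3976) = 1.295
  Cl⁻ term: 0.0175·24.7^0.57·exp(0.008·85+0.085·15.6) = 0.8092
  r_corr = 1.295 + 0.8092 = 2.105 μm/a
  mass loss = 2.105 μm/a × 7.14 g/cm³ = 15.03 g·m⁻²·a⁻¹
copper: f(T) = -0.080·(T−10) [T>10 °C] = -0.4480
  SO₂ term: 0.0053·12.1^0.26·exp(0.059·85-0.4480) = 0.9755
  Sd branch = 0.01025·Sd^0.27·e^(0.036·RH+0.049·T) = 1.116 μm/a
  r_corr = 0.9755 + 1.116 = 2.091 μm/a
  mass loss = 2.091 μm/a × 8.96 g/cm³ = 18.74 g·m⁻²·a⁻¹
Ordering by g·m⁻²·a⁻¹: copper (18.7) > zinc (15)

["copper", "zinc"]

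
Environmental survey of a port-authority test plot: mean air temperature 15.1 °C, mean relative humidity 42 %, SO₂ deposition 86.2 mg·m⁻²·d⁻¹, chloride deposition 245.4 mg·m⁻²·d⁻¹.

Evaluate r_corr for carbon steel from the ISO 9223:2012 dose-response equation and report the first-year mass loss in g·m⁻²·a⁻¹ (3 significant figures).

carbon steel: temperature factor f = -0.054·(5.1) = -0.2754
  Pd branch = 1.77·Pd^0.52·e^(0.02·RH+f) = 31.6 μm/a
  Sd branch = 0.102·Sd^0.62·e^(0.033·RH+0.04·T) = 22.62 μm/a
  sum: 31.6 + 22.62 → r_corr = 54.22 μm/a
Convert to mass loss: 54.22 μm/a × 7.85 g/cm³ = 425.6 g·m⁻²·a⁻¹

r_corr = 426 g·m⁻²·a⁻¹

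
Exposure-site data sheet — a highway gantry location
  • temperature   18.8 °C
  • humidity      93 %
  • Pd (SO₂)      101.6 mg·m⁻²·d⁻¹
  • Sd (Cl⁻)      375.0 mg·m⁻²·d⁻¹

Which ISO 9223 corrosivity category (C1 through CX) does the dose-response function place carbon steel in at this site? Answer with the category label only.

CX

carbon steel: T>10 °C ⇒ hinge -0.054·(18.8−10) = -0.4752
  sulphur-dioxide contribution → 78.16 μm/a
  chloride contribution → 183.6 μm/a
  ⇒ r_corr(carbon steel) = 261.8 μm/a
ISO 9223 Table 2 (carbon steel): 200 < 262 ≤ 700 μm/a ⇒ CX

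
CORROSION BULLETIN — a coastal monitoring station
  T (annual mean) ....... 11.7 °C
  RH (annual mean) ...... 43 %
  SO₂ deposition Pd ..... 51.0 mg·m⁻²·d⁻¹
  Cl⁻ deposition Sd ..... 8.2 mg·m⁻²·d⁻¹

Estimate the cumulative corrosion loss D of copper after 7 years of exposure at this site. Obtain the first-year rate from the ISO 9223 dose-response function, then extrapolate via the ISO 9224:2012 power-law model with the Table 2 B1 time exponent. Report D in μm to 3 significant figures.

copper: T>10 °C ⇒ hinge -0.080·(11.7−10) = -0.1360
  SO₂ term: 0.0053·51.0^0.26·exp(0.059·43-0.1360) = 0.1625
  Cl⁻ term: 0.01025·8.2^0.27·exp(0.036·43+0.049·11.7) = 0.1509
  sum: 0.1625 + 0.1509 → r_corr = 0.3135 μm/a
Power-law: D(7) = r_corr · 7^0.667
  D(7) = 0.3135 × 7^0.667 = 0.3135 × 3.662 = 1.148 μm

D(7) = 1.15 μm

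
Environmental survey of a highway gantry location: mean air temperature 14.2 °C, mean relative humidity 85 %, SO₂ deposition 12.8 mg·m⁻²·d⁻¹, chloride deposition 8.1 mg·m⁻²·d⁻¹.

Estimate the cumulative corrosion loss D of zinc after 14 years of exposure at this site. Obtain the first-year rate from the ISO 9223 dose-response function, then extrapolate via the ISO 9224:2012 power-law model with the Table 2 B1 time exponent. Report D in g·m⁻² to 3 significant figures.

zinc: T>10 °C ⇒ hinge -0.071·(14.2−10) = -0.2982
  SO₂ term: 0.0129·12.8^0.44·exp(0.046·85-0.2982) = 1.467
  Sd branch = 0.0175·Sd^0.57·e^(0.008·RH+0.085·T) = 0.3805 μm/a
  sum: 1.467 + 0.3805 → r_corr = 1.847 μm/a
Power-law: D(14) = r_corr · 14^0.813
  D(14) = 1.847 × 14^0.813 = 1.847 × 8.547 = 15.79 μm
  Mass loss = 15.79 μm × 7.14 g/cm³ = 112.7 g·m⁻²

D(14) = 113 g·m⁻²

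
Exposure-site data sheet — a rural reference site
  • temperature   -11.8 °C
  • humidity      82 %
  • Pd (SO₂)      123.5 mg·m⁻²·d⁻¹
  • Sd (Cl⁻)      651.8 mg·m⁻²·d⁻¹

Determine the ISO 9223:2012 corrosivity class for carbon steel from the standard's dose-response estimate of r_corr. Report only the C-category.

carbon steel: temperature factor f = +0.150·(-21.8) = -3.2700
  sulphur-dioxide contribution → 4.244 μm/a
  chloride contribution → 52.91 μm/a
  total first-year rate 57.16 μm/a
ISO 9223 Table 2 (carbon steel): 50 < 57.2 ≤ 80 μm/a ⇒ C4

C4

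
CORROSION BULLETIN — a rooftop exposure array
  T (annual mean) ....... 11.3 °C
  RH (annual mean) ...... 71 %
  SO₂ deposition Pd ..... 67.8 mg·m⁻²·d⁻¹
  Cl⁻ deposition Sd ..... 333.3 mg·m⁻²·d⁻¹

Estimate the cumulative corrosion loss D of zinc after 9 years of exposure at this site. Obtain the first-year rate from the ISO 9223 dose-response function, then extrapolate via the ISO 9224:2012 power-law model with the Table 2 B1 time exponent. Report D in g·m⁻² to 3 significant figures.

D(9) = 178 g·m⁻²

zinc: f(T) = -0.071·(T−10) [T>10 °C] = -0.0923
  SO₂ term: 0.0129·67.8^0.44·exp(0.046·71-0.0923) = 1.971
  Sd branch = 0.0175·Sd^0.57·e^(0.008·RH+0.085·T) = 2.212 μm/a
  r_corr = 1.971 + 2.212 = 4.183 μm/a
ISO 9224: D(t) = r_corr · t^b with b = 0.813 (zinc, B1)
  D(9) = 4.183 × 9^0.813 = 4.183 × 5.968 = 24.96 μm
  Mass loss = 24.96 μm × 7.14 g/cm³ = 178.2 g·m⁻²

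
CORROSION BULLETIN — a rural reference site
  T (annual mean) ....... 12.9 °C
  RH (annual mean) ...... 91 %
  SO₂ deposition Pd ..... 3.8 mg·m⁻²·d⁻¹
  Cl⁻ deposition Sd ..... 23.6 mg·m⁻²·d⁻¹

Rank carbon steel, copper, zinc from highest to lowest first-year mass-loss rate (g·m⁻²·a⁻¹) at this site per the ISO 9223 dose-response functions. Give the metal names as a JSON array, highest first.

carbon steel: T>10 °C ⇒ hinge -0.054·(12.9−10) = -0.1566
  sulphur-dioxide contribution → 18.7 μm/a
  chloride contribution → 24.44 μm/a
  ⇒ r_corr(carbon steel) = 43.14 μm/a
  mass loss = 43.14 μm/a × 7.85 g/cm³ = 338.7 g·m⁻²·a⁻¹
copper: f(T) = -0.080·(T−10) [T>10 °C] = -0.2320
  sulphur-dioxide contribution → 1.276 μm/a
  chloride contribution → 1.199 μm/a
  total first-year rate 2.475 μm/a
  mass loss = 2.475 μm/a × 8.96 g/cm³ = 22.18 g·m⁻²·a⁻¹
zinc: temperature factor f = -0.071·(2.9) = -0.2059
  sulphur-dioxide contribution → 1.242 μm/a
  chloride contribution → 0.6576 μm/a
  total first-year rate 1.9 μm/a
  mass loss = 1.9 μm/a × 7.14 g/cm³ = 13.57 g·m⁻²·a⁻¹
Ordering by g·m⁻²·a⁻¹: carbon steel (339) > copper (22.2) > zinc (13.6)

["carbon steel", "copper", "zinc"]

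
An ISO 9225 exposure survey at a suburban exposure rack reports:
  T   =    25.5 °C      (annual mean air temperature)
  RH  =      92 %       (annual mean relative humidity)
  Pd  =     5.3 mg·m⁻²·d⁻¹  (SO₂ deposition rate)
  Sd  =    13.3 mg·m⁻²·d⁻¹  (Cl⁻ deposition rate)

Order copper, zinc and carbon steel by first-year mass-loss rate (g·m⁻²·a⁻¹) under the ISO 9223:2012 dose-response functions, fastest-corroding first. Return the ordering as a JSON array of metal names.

["carbon steel", "copper", "zinc"]

copper: T>10 °C ⇒ hinge -0.080·(25.5−10) = -1.2400
  Pd branch = 0.0053·Pd^0.26·e^(0.059·RH+f) = 0.5388 μm/a
  Cl⁻ term: 0.01025·13.3^0.27·exp(0.036·92+0.049·25.5) = 1.973
  r_corr = 0.5388 + 1.973 = 2.512 μm/a
  mass loss = 2.512 μm/a × 8.96 g/cm³ = 22.51 g·m⁻²·a⁻¹
zinc: T>10 °C ⇒ hinge -0.071·(25.5−10) = -1.1005
  Pd branch = 0.0129·Pd^0.44·e^(0.046·RH+f) = 0.6156 μm/a
  Sd branch = 0.0175·Sd^0.57·e^(0.008·RH+0.085·T) = 1.395 μm/a
  r_corr = 0.6156 + 1.395 = 2.011 μm/a
  mass loss = 2.011 μm/a × 7.14 g/cm³ = 14.36 g·m⁻²·a⁻¹
carbon steel: f(T) = -0.054·(T−10) [T>10 °C] = -0.8370
  SO₂ term: 1.77·5.3^0.52·exp(0.02·92-0.8370) = 11.49
  Sd branch = 0.102·Sd^0.62·e^(0.033·RH+0.04·T) = 29.3 μm/a
  r_corr = 11.49 + 29.3 = 40.79 μm/a
  mass loss = 40.79 μm/a × 7.85 g/cm³ = 320.2 g·m⁻²·a⁻¹
Ordering by g·m⁻²·a⁻¹: carbon steel (320) > copper (22.5) > zinc (14.4)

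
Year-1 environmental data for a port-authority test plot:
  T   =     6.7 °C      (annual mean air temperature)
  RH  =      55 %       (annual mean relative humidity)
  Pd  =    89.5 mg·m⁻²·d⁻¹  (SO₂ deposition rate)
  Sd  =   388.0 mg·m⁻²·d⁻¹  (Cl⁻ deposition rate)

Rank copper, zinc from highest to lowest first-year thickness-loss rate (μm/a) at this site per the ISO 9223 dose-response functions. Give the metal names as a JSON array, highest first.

["zinc", "copper"]

copper: f(T) = +0.126·(T−10) [T≤10 °C] = -0.4158
  Pd branch = 0.0053·Pd^0.26·e^(0.059·RH+f) = 0.2887 μm/a
  Sd branch = 0.01025·Sd^0.27·e^(0.036·RH+0.049·T) = 0.5155 μm/a
  r_corr = 0.2887 + 0.5155 = 0.8042 μm/a
zinc: T≤10 °C ⇒ hinge +0.038·(6.7−10) = -0.1254
  SO₂ term: 0.0129·89.5^0.44·exp(0.046·55-0.1254) = 1.032
  Cl⁻ term: 0.0175·388.0^0.57·exp(0.008·55+0.085·6.7) = 1.436
  sum: 1.032 + 1.436 → r_corr = 2.468 μm/a
Ordering by μm/a: zinc (2.47) > copper (0.804)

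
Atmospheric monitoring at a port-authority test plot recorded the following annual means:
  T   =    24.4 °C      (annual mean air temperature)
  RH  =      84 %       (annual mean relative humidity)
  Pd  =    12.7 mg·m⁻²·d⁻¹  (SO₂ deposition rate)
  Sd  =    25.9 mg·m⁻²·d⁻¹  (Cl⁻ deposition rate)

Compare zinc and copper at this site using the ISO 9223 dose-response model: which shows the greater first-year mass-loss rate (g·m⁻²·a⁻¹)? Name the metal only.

copper

zinc: T>10 °C ⇒ hinge -0.071·(24.4−10) = -1.0224
  Pd branch = 0.0129·Pd^0.44·e^(0.046·RH+f) = 0.6766 μm/a
  Cl⁻ term: 0.0175·25.9^0.57·exp(0.008·84+0.085·24.4) = 1.743
  r_corr = 0.6766 + 1.743 = 2.419 μm/a
  mass loss = 2.419 μm/a × 7.14 g/cm³ = 17.27 g·m⁻²·a⁻¹
copper: temperature factor f = -0.080·(14.4) = -1.1520
  SO₂ term: 0.0053·12.7^0.26·exp(0.059·84-1.1520) = 0.4606
  Sd branch = 0.01025·Sd^0.27·e^(0.036·RH+0.049·T) = 1.678 μm/a
  sum: 0.4606 + 1.678 → r_corr = 2.139 μm/a
  mass loss = 2.139 μm/a × 8.96 g/cm³ = 19.16 g·m⁻²·a⁻¹
Ordering by g·m⁻²·a⁻¹: copper (19.2) > zinc (17.3)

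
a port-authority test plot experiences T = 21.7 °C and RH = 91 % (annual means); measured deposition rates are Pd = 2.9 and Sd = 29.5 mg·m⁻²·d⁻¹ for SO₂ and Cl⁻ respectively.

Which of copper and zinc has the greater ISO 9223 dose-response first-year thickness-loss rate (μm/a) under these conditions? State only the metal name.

copper: T>10 °C ⇒ hinge -0.080·(21.7−10) = -0.9360
  SO₂ term: 0.0053·2.9^0.26·exp(0.059·91-0.9360) = 0.5885
  Cl⁻ term: 0.01025·29.5^0.27·exp(0.036·91+0.049·21.7) = 1.959
  sum: 0.5885 + 1.959 → r_corr = 2.548 μm/a
zinc: temperature factor f = -0.071·(11.7) = -0.8307
  Pd branch = 0.0129·Pd^0.44·e^(0.046·RH+f) = 0.5905 μm/a
  Cl⁻ term: 0.0175·29.5^0.57·exp(0.008·91+0.085·21.7) = 1.578
  sum: 0.5905 + 1.578 → r_corr = 2.168 μm/a
Ordering by μm/a: copper (2.55) > zinc (2.17)

copper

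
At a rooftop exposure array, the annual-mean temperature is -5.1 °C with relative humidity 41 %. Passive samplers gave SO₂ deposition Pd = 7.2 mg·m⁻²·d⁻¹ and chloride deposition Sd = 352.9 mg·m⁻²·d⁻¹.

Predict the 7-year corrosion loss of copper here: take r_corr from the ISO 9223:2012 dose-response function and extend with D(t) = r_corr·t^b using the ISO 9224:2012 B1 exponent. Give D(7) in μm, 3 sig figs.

D(7) = 0.678 μm

copper: temperature factor f = +0.126·(-15.1) = -1.9026
  SO₂ term: 0.0053·7.2^0.26·exp(0.059·41-1.9026) = 0.01484
  Cl⁻ term: 0.01025·352.9^0.27·exp(0.036·41+0.049·-5.1) = 0.1702
  sum: 0.01484 + 0.1702 → r_corr = 0.1851 μm/a
ISO 9224: D(t) = r_corr · t^b with b = 0.667 (copper, B1)
  D(7) = 0.1851 × 7^0.667 = 0.1851 × 3.662 = 0.6777 μm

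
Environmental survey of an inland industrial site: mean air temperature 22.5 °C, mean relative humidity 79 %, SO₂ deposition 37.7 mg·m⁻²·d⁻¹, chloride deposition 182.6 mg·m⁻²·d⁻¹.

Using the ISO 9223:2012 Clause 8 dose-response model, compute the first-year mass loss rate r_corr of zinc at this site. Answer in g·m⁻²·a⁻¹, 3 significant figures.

r_corr = 38.1 g·m⁻²·a⁻¹

zinc: T>10 °C ⇒ hinge -0.071·(22.5−10) = -0.8875
  sulphur-dioxide contribution → 0.993 μm/a
  chloride contribution → 4.337 μm/a
  total first-year rate 5.33 μm/a
Convert to mass loss: 5.33 μm/a × 7.14 g/cm³ = 38.05 g·m⁻²·a⁻¹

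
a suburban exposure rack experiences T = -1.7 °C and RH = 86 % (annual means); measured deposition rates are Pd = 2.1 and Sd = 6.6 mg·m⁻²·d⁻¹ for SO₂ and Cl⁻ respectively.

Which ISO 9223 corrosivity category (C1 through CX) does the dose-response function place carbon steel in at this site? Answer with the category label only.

carbon steel: T≤10 °C ⇒ hinge +0.150·(-1.7−10) = -1.7550
  sulphur-dioxide contribution → 2.514 μm/a
  chloride contribution → 5.245 μm/a
  ⇒ r_corr(carbon steel) = 7.758 μm/a
ISO 9223 Table 2 (carbon steel): 1.3 < 7.76 ≤ 25 μm/a ⇒ C2

C2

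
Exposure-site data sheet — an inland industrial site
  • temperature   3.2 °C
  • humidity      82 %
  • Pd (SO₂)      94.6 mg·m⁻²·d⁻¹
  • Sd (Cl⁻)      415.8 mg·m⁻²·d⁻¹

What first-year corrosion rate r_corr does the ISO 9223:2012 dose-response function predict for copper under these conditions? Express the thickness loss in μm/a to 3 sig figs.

copper: T≤10 °C ⇒ hinge +0.126·(3.2−10) = -0.8568
  SO₂ term: 0.0053·94.6^0.26·exp(0.059·82-0.8568) = 0.9269
  Cl⁻ term: 0.01025·415.8^0.27·exp(0.036·82+0.049·3.2) = 1.169
  r_corr = 0.9269 + 1.169 = 2.096 μm/a

r_corr = 2.10 μm/a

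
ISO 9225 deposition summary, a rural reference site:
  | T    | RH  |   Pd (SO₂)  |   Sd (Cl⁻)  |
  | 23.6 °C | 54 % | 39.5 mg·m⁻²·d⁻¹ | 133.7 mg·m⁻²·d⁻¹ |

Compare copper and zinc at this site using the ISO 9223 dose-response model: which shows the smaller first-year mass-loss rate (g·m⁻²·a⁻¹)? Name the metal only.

copper: temperature factor f = -0.080·(13.6) = -1.0880
  Pd branch = 0.0053·Pd^0.26·e^(0.059·RH+f) = 0.1123 μm/a
  Cl⁻ term: 0.01025·133.7^0.27·exp(0.036·54+0.049·23.6) = 0.8536
  sum: 0.1123 + 0.8536 → r_corr = 0.966 μm/a
  mass loss = 0.966 μm/a × 8.96 g/cm³ = 8.655 g·m⁻²·a⁻¹
zinc: T>10 °C ⇒ hinge -0.071·(23.6−10) = -0.9656
  Pd branch = 0.0129·Pd^0.44·e^(0.046·RH+f) = 0.2968 μm/a
  Cl⁻ term: 0.0175·133.7^0.57·exp(0.008·54+0.085·23.6) = 3.264
  sum: 0.2968 + 3.264 → r_corr = 3.561 μm/a
  mass loss = 3.561 μm/a × 7.14 g/cm³ = 25.42 g·m⁻²·a⁻¹
Ordering by g·m⁻²·a⁻¹: zinc (25.4) > copper (8.66)

copper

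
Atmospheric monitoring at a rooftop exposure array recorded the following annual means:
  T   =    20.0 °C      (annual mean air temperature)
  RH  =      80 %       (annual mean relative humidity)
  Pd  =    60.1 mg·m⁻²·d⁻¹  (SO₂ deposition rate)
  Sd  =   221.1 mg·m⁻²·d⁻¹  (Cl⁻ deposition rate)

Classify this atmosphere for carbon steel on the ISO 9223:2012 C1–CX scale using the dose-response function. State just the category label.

C5

carbon steel: T>10 °C ⇒ hinge -0.054·(20.0−10) = -0.5400
  Pd branch = 1.77·Pd^0.52·e^(0.02·RH+f) = 42.99 μm/a
  Sd branch = 0.102·Sd^0.62·e^(0.033·RH+0.04·T) = 90.41 μm/a
  r_corr = 42.99 + 90.41 = 133.4 μm/a
133 μm/a falls in (80, 200] for carbon steel → category C5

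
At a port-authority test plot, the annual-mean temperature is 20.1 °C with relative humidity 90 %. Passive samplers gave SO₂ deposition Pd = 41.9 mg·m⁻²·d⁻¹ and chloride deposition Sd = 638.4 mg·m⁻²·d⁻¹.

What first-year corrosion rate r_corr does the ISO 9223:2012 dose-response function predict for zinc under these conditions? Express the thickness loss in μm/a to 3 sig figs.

r_corr = 9.93 μm/a

zinc: f(T) = -0.071·(T−10) [T>10 °C] = -0.7171
  sulphur-dioxide contribution → 2.046 μm/a
  chloride contribution → 7.882 μm/a
  ⇒ r_corr(zinc) = 9.928 μm/a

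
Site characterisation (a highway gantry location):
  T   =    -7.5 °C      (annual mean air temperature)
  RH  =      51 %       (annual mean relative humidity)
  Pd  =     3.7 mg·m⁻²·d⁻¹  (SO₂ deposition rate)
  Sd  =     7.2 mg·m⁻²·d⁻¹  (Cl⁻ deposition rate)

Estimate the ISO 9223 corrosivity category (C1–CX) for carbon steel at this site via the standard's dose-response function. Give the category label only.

carbon steel: temperature factor f = +0.150·(-17.5) = -2.6250
  Pd branch = 1.77·Pd^0.52·e^(0.02·RH+f) = 0.7021 μm/a
  Cl⁻ term: 0.102·7.2^0.62·exp(0.033·51+0.04·-7.5) = 1.383
  r_corr = 0.7021 + 1.383 = 2.085 μm/a
2.08 μm/a falls in (1.3, 25] for carbon steel → category C2

C2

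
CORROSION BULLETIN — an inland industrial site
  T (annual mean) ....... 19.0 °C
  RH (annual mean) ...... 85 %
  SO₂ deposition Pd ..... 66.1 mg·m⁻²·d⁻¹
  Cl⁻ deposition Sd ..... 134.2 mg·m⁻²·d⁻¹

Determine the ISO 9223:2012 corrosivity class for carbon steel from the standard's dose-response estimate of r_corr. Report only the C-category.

C5

carbon steel: T>10 °C ⇒ hinge -0.054·(19.0−10) = -0.4860
  sulphur-dioxide contribution → 52.69 μm/a
  chloride contribution → 75.17 μm/a
  total first-year rate 127.9 μm/a
Category bounds: 80…200 μm/a bracket r_corr ⇒ C5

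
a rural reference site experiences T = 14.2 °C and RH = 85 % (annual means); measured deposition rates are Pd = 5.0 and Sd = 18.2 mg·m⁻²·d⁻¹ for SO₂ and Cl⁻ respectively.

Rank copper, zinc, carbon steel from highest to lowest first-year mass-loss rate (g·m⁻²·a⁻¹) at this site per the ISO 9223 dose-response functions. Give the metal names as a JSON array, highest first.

["carbon steel", "copper", "zinc"]

copper: T>10 °C ⇒ hinge -0.080·(14.2−10) = -0.3360
  SO₂ term: 0.0053·5.0^0.26·exp(0.059·85-0.3360) = 0.8671
  Cl⁻ term: 0.01025·18.2^0.27·exp(0.036·85+0.049·14.2) = 0.9595
  sum: 0.8671 + 0.9595 → r_corr = 1.827 μm/a
  mass loss = 1.827 μm/a × 8.96 g/cm³ = 16.37 g·m⁻²·a⁻¹
zinc: temperature factor f = -0.071·(4.2) = -0.2982
  Pd branch = 0.0129·Pd^0.44·e^(0.046·RH+f) = 0.9699 μm/a
  Sd branch = 0.0175·Sd^0.57·e^(0.008·RH+0.085·T) = 0.6037 μm/a
  r_corr = 0.9699 + 0.6037 = 1.574 μm/a
  mass loss = 1.574 μm/a × 7.14 g/cm³ = 11.24 g·m⁻²·a⁻¹
carbon steel: f(T) = -0.054·(T−10) [T>10 °C] = -0.2268
  SO₂ term: 1.77·5.0^0.52·exp(0.02·85-0.2268) = 17.83
  Cl⁻ term: 0.102·18.2^0.62·exp(0.033·85+0.04·14.2) = 17.98
  sum: 17.83 + 17.98 → r_corr = 35.81 μm/a
  mass loss = 35.81 μm/a × 7.85 g/cm³ = 281.1 g·m⁻²·a⁻¹
Ordering by g·m⁻²·a⁻¹: carbon steel (281) > copper (16.4) > zinc (11.2)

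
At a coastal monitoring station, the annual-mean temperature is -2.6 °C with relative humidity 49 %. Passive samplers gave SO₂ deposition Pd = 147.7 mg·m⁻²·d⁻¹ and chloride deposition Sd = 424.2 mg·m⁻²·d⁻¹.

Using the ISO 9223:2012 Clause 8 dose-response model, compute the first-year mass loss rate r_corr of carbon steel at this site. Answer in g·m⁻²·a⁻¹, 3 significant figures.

r_corr = 230 g·m⁻²·a⁻¹

carbon steel: T≤10 °C ⇒ hinge +0.150·(-2.6−10) = -1.8900
  Pd branch = 1.77·Pd^0.52·e^(0.02·RH+f) = 9.568 μm/a
  Cl⁻ term: 0.102·424.2^0.62·exp(0.033·49+0.04·-2.6) = 19.71
  r_corr = 9.568 + 19.71 = 29.28 μm/a
Convert to mass loss: 29.28 μm/a × 7.85 g/cm³ = 229.9 g·m⁻²·a⁻¹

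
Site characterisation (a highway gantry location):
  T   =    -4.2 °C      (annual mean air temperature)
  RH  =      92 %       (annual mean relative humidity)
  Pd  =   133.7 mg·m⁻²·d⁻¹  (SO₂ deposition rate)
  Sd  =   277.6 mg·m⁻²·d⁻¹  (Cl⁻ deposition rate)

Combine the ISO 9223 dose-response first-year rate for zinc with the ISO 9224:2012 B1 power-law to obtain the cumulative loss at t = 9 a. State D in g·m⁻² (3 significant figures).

zinc: temperature factor f = +0.038·(-14.2) = -0.5396
  SO₂ term: 0.0129·133.7^0.44·exp(0.046·92-0.5396) = 4.464
  Sd branch = 0.0175·Sd^0.57·e^(0.008·RH+0.085·T) = 0.6315 μm/a
  sum: 4.464 + 0.6315 → r_corr = 5.095 μm/a
ISO 9224: D(t) = r_corr · t^b with b = 0.813 (zinc, B1)
  D(9) = 5.095 × 9^0.813 = 5.095 × 5.968 = 30.41 μm
  Mass loss = 30.41 μm × 7.14 g/cm³ = 217.1 g·m⁻²

D(9) = 217 g·m⁻²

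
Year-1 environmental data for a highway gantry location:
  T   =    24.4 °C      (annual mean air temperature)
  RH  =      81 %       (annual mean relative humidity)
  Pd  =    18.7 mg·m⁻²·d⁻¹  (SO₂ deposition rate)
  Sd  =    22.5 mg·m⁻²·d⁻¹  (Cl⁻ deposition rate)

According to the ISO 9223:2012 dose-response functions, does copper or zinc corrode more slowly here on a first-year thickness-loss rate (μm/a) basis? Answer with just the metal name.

copper

copper: T>10 °C ⇒ hinge -0.080·(24.4−10) = -1.1520
  Pd branch = 0.0053·Pd^0.26·e^(0.059·RH+f) = 0.4267 μm/a
  Cl⁻ term: 0.01025·22.5^0.27·exp(0.036·81+0.049·24.4) = 1.45
  r_corr = 0.4267 + 1.45 = 1.877 μm/a
zinc: f(T) = -0.071·(T−10) [T>10 °C] = -1.0224
  Pd branch = 0.0129·Pd^0.44·e^(0.046·RH+f) = 0.6988 μm/a
  Sd branch = 0.0175·Sd^0.57·e^(0.008·RH+0.085·T) = 1.57 μm/a
  sum: 0.6988 + 1.57 → r_corr = 2.269 μm/a
Ordering by μm/a: zinc (2.27) > copper (1.88)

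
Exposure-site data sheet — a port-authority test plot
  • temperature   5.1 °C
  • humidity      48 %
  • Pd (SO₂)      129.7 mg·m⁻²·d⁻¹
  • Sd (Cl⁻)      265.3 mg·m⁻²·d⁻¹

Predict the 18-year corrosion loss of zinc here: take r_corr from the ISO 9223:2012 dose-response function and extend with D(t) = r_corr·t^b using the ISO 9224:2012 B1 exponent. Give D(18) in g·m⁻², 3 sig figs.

D(18) = 133 g·m⁻²

zinc: T≤10 °C ⇒ hinge +0.038·(5.1−10) = -0.1862
  sulphur-dioxide contribution → 0.8286 μm/a
  chloride contribution → 0.9541 μm/a
  ⇒ r_corr(zinc) = 1.783 μm/a
Power-law: D(18) = r_corr · 18^0.813
  D(18) = 1.783 × 18^0.813 = 1.783 × 10.48 = 18.69 μm
  Mass loss = 18.69 μm × 7.14 g/cm³ = 133.4 g·m⁻²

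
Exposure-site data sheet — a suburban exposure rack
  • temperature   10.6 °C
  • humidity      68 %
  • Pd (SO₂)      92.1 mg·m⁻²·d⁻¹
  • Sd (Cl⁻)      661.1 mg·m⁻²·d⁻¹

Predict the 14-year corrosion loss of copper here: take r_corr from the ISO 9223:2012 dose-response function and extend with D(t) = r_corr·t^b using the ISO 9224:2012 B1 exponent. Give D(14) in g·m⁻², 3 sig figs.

D(14) = 107 g·m⁻²

copper: f(T) = -0.080·(T−10) [T>10 °C] = -0.0480
  sulphur-dioxide contribution → 0.9047 μm/a
  chloride contribution → 1.151 μm/a
  ⇒ r_corr(copper) = 2.055 μm/a
Power-law: D(14) = r_corr · 14^0.667
  D(14) = 2.055 × 14^0.667 = 2.055 × 5.814 = 11.95 μm
  Mass loss = 11.95 μm × 8.96 g/cm³ = 107.1 g·m⁻²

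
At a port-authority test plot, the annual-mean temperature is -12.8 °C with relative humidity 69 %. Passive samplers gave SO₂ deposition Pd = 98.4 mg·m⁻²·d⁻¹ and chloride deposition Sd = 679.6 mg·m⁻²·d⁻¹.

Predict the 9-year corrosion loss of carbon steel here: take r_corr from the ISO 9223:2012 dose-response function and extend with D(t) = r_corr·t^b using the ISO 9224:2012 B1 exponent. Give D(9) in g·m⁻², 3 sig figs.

carbon steel: temperature factor f = +0.150·(-22.8) = -3.4200
  sulphur-dioxide contribution → 2.502 μm/a
  chloride contribution → 33.97 μm/a
  total first-year rate 36.47 μm/a
Power-law: D(9) = r_corr · 9^0.523
  D(9) = 36.47 × 9^0.523 = 36.47 × 3.156 = 115.1 μm
  Mass loss = 115.1 μm × 7.85 g/cm³ = 903.5 g·m⁻²

D(9) = 904 g·m⁻²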